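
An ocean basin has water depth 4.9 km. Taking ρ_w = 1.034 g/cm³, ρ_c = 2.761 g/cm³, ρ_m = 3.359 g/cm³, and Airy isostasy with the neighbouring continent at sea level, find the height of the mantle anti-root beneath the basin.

14.2 km

In Airy isostatic equilibrium: replacing crust with seawater at the top is compensated by replacing crust with mantle at the base: d (ρ_c − ρ_w) = a (ρ_m − ρ_c).
a = d (ρ_c − ρ_w)/(ρ_m − ρ_c) = 4.9 km × 1.727/0.598 = 14.2 km.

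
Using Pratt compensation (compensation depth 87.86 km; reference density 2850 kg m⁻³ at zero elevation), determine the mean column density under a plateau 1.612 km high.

2800 kg m⁻³

Pratt balance: ρ_ref D = ρ (D + h).
ρ = ρ_ref D/(D + h) = 2850 × 87.86 km/(87.86 km + 1.612 km) = 2800 kg m⁻³.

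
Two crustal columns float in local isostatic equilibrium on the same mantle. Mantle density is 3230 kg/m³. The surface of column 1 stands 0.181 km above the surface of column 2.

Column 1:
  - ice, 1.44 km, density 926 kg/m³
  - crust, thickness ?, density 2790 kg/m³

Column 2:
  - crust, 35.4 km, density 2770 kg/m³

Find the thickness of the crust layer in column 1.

Take the compensation level at the base of the deeper column (depth z_c below the surface of column 1) and equate Σ ρ_i t_i down to z_c; mantle fills any gap and the z_c terms cancel.
Column 1: 1.44×926 + x×2790 + (z_c − 1.44 − x)×3230
Column 2: 0.181×0 + 35.4×2770 + (z_c − 0.181 − 35.4)×3230
The z_c×3230 term appears on both sides and cancels. Collect the known terms of each column as K = Σ(ρt)_known − 3230 × (depth of known layers): K_1 = 1333.44 − 3230×1.44 = −3317.76; K_2 = 98058 − 3230×(0.181 + 35.4) = −16868.63.
Balance: K_1 − x×(3230 − 2790) = K_2, so x = (K_1 − K_2)/(3230 − 2790) = 13550.9/440 = 30.8 km.

30.8 km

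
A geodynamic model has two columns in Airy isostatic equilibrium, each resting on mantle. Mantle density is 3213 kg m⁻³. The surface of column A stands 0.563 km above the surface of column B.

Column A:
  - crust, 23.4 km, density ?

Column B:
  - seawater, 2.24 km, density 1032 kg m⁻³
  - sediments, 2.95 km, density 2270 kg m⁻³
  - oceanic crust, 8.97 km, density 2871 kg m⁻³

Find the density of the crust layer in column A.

2680 kg m⁻³

Take the compensation level at the base of the deeper column (depth z_c below the surface of column A) and equate Σ ρ_i t_i down to z_c; mantle fills any gap and the z_c terms cancel.
Column A: 23.4×ρ + (z_c − 23.4)×3213
Column B: 0.563×0 + 2.24×1032 + 2.95×2270 + 8.97×2871 + (z_c − 0.563 − 14.16)×3213
The z_c×3213 term appears on both sides and cancels. Collect the known terms of each column as K = Σ(ρt)_known − 3213 × (depth of known layers): K_A = 0 − 3213×23.4 = −75184.2; K_B = 34761.05 − 3213×(0.563 + 14.16) = −12543.949.
Balance: K_A + 23.4×ρ = K_B, so ρ = (K_B − K_A)/23.4 = 62640.3/23.4 = 2680 kg m⁻³.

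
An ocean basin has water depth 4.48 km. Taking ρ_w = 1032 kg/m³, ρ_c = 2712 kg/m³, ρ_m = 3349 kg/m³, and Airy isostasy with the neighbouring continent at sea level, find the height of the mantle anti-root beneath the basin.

11.8 km

For local isostatic compensation: replacing crust with seawater at the top is compensated by replacing crust with mantle at the base: d (ρ_c − ρ_w) = a (ρ_m − ρ_c).
a = d (ρ_c − ρ_w)/(ρ_m − ρ_c) = 4.48 km × 1680/637 = 11.8 km.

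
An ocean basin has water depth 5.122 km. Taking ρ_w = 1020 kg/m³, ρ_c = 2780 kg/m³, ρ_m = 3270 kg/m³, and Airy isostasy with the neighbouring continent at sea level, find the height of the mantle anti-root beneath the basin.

18.4 km

In Airy isostatic equilibrium: replacing crust with seawater at the top is compensated by replacing crust with mantle at the base: d (ρ_c − ρ_w) = a (ρ_m − ρ_c).
a = d (ρ_c − ρ_w)/(ρ_m − ρ_c) = 5.122 km × 1760/490 = 18.4 km.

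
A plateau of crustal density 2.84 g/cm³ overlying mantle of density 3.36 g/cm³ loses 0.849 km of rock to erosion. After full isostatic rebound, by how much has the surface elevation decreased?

0.131 km

Rebound u = e ρ_c/ρ_m = 0.849 km × 2.84/3.36 = 0.7176 km.
Net surface drop = e − u = 0.849 km − 0.7176 km = e (ρ_m − ρ_c)/ρ_m = 0.131 km.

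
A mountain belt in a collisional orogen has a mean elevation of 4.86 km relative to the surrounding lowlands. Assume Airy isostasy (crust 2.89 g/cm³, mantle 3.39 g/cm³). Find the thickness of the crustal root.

28.1 km

Balancing pressure at the compensation depth: the weight of the topography is balanced by the buoyancy of the root, ρ_c h = (ρ_m − ρ_c) r.
r = h · ρ_c / (ρ_m − ρ_c) = 4.86 km × 2.89 / (3.39 − 2.89) = 28.1 km.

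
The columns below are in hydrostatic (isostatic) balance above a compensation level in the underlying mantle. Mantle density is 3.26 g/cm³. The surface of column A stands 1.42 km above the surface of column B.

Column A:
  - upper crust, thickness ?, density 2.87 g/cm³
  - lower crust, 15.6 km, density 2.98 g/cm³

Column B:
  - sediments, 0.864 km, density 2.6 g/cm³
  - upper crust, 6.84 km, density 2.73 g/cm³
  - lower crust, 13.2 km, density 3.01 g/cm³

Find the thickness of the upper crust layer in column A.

19.9 km

Take the compensation level at the base of the deeper column (depth z_c below the surface of column A) and equate Σ ρ_i t_i down to z_c; mantle fills any gap and the z_c terms cancel.
Column A: x×2.87 + 15.6×2.98 + (z_c − 15.6 − x)×3.26
Column B: 1.42×0 + 0.864×2.6 + 6.84×2.73 + 13.2×3.01 + (z_c − 1.42 − 20.904)×3.26
The z_c×3.26 term appears on both sides and cancels. Collect the known terms of each column as K = Σ(ρt)_known − 3.26 × (depth of known layers): K_A = 46.488 − 3.26×15.6 = −4.368; K_B = 60.6516 − 3.26×(1.42 + 20.904) = −12.12464.
Balance: K_A − x×(3.26 − 2.87) = K_B, so x = (K_A − K_B)/(3.26 − 2.87) = 7.75664/0.39 = 19.9 km.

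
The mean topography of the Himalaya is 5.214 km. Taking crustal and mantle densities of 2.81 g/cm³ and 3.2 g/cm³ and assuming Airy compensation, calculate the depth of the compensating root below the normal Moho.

37.6 km

Balancing pressure at the compensation depth: the weight of the topography is balanced by the buoyancy of the root, ρ_c h = (ρ_m − ρ_c) r.
r = h · ρ_c / (ρ_m − ρ_c) = 5.214 km × 2.81 / (3.2 − 2.81) = 37.6 km.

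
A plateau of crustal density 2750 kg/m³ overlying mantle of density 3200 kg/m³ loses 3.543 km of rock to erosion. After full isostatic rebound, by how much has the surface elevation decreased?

0.498 km

Rebound u = e ρ_c/ρ_m = 3.543 km × 2750/3200 = 3.045 km.
Net surface drop = e − u = 3.543 km − 3.045 km = e (ρ_m − ρ_c)/ρ_m = 0.498 km.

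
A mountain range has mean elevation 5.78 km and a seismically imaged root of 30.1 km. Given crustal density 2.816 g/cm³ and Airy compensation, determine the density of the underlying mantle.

Airy balance: ρ_c h = (ρ_m − ρ_c) r → ρ_m = ρ_c (1 + h/r).
ρ_m = 2.816 × (1 + 5.78 km/30.1 km) = 3.36 g/cm³.

3.36 g/cm³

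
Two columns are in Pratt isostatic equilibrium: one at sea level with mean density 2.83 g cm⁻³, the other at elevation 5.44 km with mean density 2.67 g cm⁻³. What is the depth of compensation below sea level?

ρ_ref D = ρ (D + h) → D (ρ_ref − ρ) = ρ h.
D = ρ h/(ρ_ref − ρ) = 2.67 × 5.44 km/(2.83 − 2.67) = 90.8 km.

90.8 km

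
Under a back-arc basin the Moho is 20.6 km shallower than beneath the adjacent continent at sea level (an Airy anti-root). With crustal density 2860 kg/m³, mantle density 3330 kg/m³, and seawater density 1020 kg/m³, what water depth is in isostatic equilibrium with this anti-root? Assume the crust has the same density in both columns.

5.26 km

Replacing a thickness d of crust by seawater at the top must be balanced by replacing crust with mantle at the base: d (ρ_c − ρ_w) = a (ρ_m − ρ_c).
d = a (ρ_m − ρ_c)/(ρ_c − ρ_w) = 20.6 km × 470/1840 = 5.26 km.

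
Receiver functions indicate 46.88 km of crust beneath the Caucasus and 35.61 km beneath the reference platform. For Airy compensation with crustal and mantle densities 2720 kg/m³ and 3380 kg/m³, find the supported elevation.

2.2 km

Excess crust Δ = 46.88 km − 35.61 km = 11.27 km, split between elevation h and root r with h + r = Δ.
Airy balance ρ_c h = (ρ_m − ρ_c) r gives r = h ρ_c/(ρ_m − ρ_c), so h (1 + ρ_c/(ρ_m − ρ_c)) = Δ, i.e. h = Δ (ρ_m − ρ_c)/ρ_m.
h = 11.27 km × 660/3380 = 2.2 km.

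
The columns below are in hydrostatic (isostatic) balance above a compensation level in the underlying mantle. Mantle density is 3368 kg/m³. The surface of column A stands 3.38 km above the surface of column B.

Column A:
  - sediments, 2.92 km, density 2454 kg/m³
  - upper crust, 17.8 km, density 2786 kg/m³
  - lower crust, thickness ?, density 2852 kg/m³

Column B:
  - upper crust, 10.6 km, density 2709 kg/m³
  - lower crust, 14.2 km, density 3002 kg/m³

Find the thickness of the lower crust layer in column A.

Take the compensation level at the base of the deeper column (depth z_c below the surface of column A) and equate Σ ρ_i t_i down to z_c; mantle fills any gap and the z_c terms cancel.
Column A: 2.92×2454 + 17.8×2786 + x×2852 + (z_c − 20.72 − x)×3368
Column B: 3.38×0 + 10.6×2709 + 14.2×3002 + (z_c − 3.38 − 24.8)×3368
The z_c×3368 term appears on both sides and cancels. Collect the known terms of each column as K = Σ(ρt)_known − 3368 × (depth of known layers): K_A = 56756.48 − 3368×20.72 = −13028.48; K_B = 71343.8 − 3368×(3.38 + 24.8) = −23566.44.
Balance: K_A − x×(3368 − 2852) = K_B, so x = (K_A − K_B)/(3368 − 2852) = 10538/516 = 20.4 km.

20.4 km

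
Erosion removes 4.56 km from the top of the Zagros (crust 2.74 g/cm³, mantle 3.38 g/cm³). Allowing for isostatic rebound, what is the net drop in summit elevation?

Rebound u = e ρ_c/ρ_m = 4.56 km × 2.74/3.38 = 3.697 km.
Net surface drop = e − u = 4.56 km − 3.697 km = e (ρ_m − ρ_c)/ρ_m = 0.863 km.

0.863 km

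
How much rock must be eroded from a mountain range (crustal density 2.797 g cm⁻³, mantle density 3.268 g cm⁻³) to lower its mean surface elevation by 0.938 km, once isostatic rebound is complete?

Net drop Δ = e − u = e − e ρ_c/ρ_m = e (ρ_m − ρ_c)/ρ_m.
e = Δ ρ_m/(ρ_m − ρ_c) = 0.938 km × 3.268/0.471 = 6.51 km.

6.51 km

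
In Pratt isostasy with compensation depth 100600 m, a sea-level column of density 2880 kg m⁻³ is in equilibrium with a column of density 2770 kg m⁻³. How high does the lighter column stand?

3990 m

ρ_ref D = ρ (D + h) → h = D (ρ_ref − ρ)/ρ.
h = 100600 m × (2880 − 2770)/2770 = 3990 m.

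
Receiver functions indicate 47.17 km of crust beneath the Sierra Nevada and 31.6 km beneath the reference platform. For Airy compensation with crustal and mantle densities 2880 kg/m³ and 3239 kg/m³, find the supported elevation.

Excess crust Δ = 47.17 km − 31.6 km = 15.57 km, split between elevation h and root r with h + r = Δ.
Airy balance ρ_c h = (ρ_m − ρ_c) r gives r = h ρ_c/(ρ_m − ρ_c), so h (1 + ρ_c/(ρ_m − ρ_c)) = Δ, i.e. h = Δ (ρ_m − ρ_c)/ρ_m.
h = 15.57 km × 359/3239 = 1.73 km.

1.73 km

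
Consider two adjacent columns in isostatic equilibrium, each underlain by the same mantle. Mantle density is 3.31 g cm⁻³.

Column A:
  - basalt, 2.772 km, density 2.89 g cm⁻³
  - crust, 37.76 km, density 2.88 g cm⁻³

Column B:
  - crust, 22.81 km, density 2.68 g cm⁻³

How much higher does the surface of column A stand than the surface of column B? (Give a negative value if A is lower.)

0.916 km

For any compensation level in the mantle, the mantle terms cancel and isostasy reduces to e = (Σt_A − Σt_B) − (Σ(ρt)_A − Σ(ρt)_B) / ρ_m.
Σt_A = 40.532 km; Σt_B = 22.81 km; Σ(ρt)_A = 116.75988; Σ(ρt)_B = 61.1308 (in km·g cm⁻³).
e = (40.532 − 22.81) − (116.75988 − 61.1308) / 3.31 = 0.916 km.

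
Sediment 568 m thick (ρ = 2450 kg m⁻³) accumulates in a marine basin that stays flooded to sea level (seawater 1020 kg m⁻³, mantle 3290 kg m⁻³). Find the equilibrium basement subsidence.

358 m

Submarine loading: the sediment displaces seawater, and the subsidence is in turn flooded, so s (ρ_m − ρ_w) = t (ρ_sed − ρ_w).
s = 568 m × (2450 − 1020) / (3290 − 1020) = 358 m.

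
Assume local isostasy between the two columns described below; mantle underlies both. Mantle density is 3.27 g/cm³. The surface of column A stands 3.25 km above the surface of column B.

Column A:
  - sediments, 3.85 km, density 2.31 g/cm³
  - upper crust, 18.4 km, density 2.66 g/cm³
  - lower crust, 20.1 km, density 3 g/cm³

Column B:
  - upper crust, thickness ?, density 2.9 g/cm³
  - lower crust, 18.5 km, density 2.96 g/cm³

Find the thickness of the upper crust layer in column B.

10.8 km

Take the compensation level at the base of the deeper column (depth z_c below the surface of column A) and equate Σ ρ_i t_i down to z_c; mantle fills any gap and the z_c terms cancel.
Column A: 3.85×2.31 + 18.4×2.66 + 20.1×3 + (z_c − 42.35)×3.27
Column B: 3.25×0 + x×2.9 + 18.5×2.96 + (z_c − 3.25 − 18.5 − x)×3.27
The z_c×3.27 term appears on both sides and cancels. Collect the known terms of each column as K = Σ(ρt)_known − 3.27 × (depth of known layers): K_A = 118.1375 − 3.27×42.35 = −20.347; K_B = 54.76 − 3.27×(3.25 + 18.5) = −16.3625.
Balance: K_A = K_B − x×(3.27 − 2.9), so x = (K_B − K_A)/(3.27 − 2.9) = 3.9845/0.37 = 10.8 km.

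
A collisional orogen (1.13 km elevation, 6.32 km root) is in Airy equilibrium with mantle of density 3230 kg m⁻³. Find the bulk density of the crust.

2740 kg m⁻³

ρ_c h = (ρ_m − ρ_c) r → ρ_c (h + r) = ρ_m r → ρ_c = ρ_m r / (h + r).
ρ_c = 3230 × 6.32 km / (1.13 km + 6.32 km) = 2740 kg m⁻³.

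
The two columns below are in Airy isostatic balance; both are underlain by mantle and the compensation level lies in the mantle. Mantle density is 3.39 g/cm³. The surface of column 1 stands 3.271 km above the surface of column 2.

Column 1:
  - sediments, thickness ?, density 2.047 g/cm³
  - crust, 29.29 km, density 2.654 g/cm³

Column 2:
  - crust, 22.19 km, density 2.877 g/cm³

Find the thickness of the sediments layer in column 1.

0.681 km

Take the compensation level at the base of the deeper column (depth z_c below the surface of column 1) and equate Σ ρ_i t_i down to z_c; mantle fills any gap and the z_c terms cancel.
Column 1: x×2.047 + 29.29×2.654 + (z_c − 29.29 − x)×3.39
Column 2: 3.271×0 + 22.19×2.877 + (z_c − 3.271 − 22.19)×3.39
The z_c×3.39 term appears on both sides and cancels. Collect the known terms of each column as K = Σ(ρt)_known − 3.39 × (depth of known layers): K_1 = 77.73566 − 3.39×29.29 = −21.55744; K_2 = 63.84063 − 3.39×(3.271 + 22.19) = −22.47216.
Balance: K_1 − x×(3.39 − 2.047) = K_2, so x = (K_1 − K_2)/(3.39 − 2.047) = 0.91472/1.343 = 0.681 km.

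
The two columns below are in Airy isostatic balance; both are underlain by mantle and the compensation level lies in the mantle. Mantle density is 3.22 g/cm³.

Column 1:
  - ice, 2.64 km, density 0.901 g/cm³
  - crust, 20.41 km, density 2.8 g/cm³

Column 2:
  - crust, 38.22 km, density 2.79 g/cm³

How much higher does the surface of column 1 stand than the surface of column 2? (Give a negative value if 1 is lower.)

For any compensation level in the mantle, the mantle terms cancel and isostasy reduces to e = (Σt_1 − Σt_2) − (Σ(ρt)_1 − Σ(ρt)_2) / ρ_m.
Σt_1 = 23.05 km; Σt_2 = 38.22 km; Σ(ρt)_1 = 59.52664; Σ(ρt)_2 = 106.6338 (in km·g/cm³).
e = (23.05 − 38.22) − (59.52664 − 106.6338) / 3.22 = −0.54 km.

−0.54 km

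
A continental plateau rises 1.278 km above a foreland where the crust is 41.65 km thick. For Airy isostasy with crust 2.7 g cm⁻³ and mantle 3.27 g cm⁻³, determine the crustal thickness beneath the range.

49 km

Root depth r = h ρ_c / (ρ_m − ρ_c) = 1.278 km × 2.7 / 0.57 = 6.054 km.
Total thickness = T + h + r = 41.65 km + 1.278 km + 6.054 km = 49 km.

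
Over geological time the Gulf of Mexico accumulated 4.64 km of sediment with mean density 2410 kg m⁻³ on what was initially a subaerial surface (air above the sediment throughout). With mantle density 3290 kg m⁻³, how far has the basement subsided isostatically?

3.4 km

Subaerial load: s = t ρ_sed / ρ_m = 4.64 km × 2410/3290 = 3.4 km.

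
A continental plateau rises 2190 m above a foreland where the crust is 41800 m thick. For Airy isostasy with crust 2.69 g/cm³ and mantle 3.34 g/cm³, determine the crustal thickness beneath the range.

Root depth r = h ρ_c / (ρ_m − ρ_c) = 2190 m × 2.69 / 0.65 = 9063 m.
Total thickness = T + h + r = 41800 m + 2190 m + 9063 m = 53100 m.

53100 m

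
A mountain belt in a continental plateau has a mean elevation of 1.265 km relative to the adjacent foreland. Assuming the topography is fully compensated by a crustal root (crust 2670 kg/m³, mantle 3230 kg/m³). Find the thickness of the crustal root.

Isostatic balance requires: the weight of the topography is balanced by the buoyancy of the root, ρ_c h = (ρ_m − ρ_c) r.
r = h · ρ_c / (ρ_m − ρ_c) = 1.265 km × 2670 / (3230 − 2670) = 6.03 km.

6.03 km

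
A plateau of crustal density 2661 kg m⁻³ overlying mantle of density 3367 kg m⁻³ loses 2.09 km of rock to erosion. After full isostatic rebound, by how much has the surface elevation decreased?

0.438 km

Rebound u = e ρ_c/ρ_m = 2.09 km × 2661/3367 = 1.652 km.
Net surface drop = e − u = 2.09 km − 1.652 km = e (ρ_m − ρ_c)/ρ_m = 0.438 km.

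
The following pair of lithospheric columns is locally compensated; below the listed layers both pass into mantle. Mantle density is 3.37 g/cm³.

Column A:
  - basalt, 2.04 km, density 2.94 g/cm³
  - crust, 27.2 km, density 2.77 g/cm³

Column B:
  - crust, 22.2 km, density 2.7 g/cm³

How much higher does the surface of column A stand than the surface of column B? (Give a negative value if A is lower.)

For any compensation level in the mantle, the mantle terms cancel and isostasy reduces to e = (Σt_A − Σt_B) − (Σ(ρt)_A − Σ(ρt)_B) / ρ_m.
Σt_A = 29.24 km; Σt_B = 22.2 km; Σ(ρt)_A = 81.3416; Σ(ρt)_B = 59.94 (in km·g/cm³).
e = (29.24 − 22.2) − (81.3416 − 59.94) / 3.37 = 0.689 km.

0.689 km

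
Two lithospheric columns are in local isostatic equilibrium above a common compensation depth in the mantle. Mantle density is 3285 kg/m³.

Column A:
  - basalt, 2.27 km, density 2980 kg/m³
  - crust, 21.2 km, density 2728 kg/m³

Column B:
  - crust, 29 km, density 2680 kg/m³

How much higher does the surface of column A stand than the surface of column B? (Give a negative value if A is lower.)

−1.54 km

For any compensation level in the mantle, the mantle terms cancel and isostasy reduces to e = (Σt_A − Σt_B) − (Σ(ρt)_A − Σ(ρt)_B) / ρ_m.
Σt_A = 23.47 km; Σt_B = 29 km; Σ(ρt)_A = 64598.2; Σ(ρt)_B = 77720 (in km·kg/m³).
e = (23.47 − 29) − (64598.2 − 77720) / 3285 = −1.54 km.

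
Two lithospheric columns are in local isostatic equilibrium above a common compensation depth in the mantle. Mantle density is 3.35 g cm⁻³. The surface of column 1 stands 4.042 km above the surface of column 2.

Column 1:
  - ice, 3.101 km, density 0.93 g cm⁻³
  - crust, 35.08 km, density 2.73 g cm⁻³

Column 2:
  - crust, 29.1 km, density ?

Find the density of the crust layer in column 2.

2.81 g cm⁻³

Take the compensation level at the base of the deeper column (depth z_c below the surface of column 1) and equate Σ ρ_i t_i down to z_c; mantle fills any gap and the z_c terms cancel.
Column 1: 3.101×0.93 + 35.08×2.73 + (z_c − 38.181)×3.35
Column 2: 4.042×0 + 29.1×ρ + (z_c − 4.042 − 29.1)×3.35
The z_c×3.35 term appears on both sides and cancels. Collect the known terms of each column as K = Σ(ρt)_known − 3.35 × (depth of known layers): K_1 = 98.65233 − 3.35×38.181 = −29.25402; K_2 = 0 − 3.35×(4.042 + 29.1) = −111.0257.
Balance: K_1 = K_2 + 29.1×ρ, so ρ = (K_1 − K_2)/29.1 = 81.7717/29.1 = 2.81 g cm⁻³.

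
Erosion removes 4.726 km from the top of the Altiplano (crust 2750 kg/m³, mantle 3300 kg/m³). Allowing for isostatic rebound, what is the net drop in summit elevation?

Rebound u = e ρ_c/ρ_m = 4.726 km × 2750/3300 = 3.938 km.
Net surface drop = e − u = 4.726 km − 3.938 km = e (ρ_m − ρ_c)/ρ_m = 0.788 km.

0.788 km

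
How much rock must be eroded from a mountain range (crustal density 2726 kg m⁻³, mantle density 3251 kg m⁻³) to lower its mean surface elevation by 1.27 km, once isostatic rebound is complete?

Net drop Δ = e − u = e − e ρ_c/ρ_m = e (ρ_m − ρ_c)/ρ_m.
e = Δ ρ_m/(ρ_m − ρ_c) = 1.27 km × 3251/525 = 7.86 km.

7.86 km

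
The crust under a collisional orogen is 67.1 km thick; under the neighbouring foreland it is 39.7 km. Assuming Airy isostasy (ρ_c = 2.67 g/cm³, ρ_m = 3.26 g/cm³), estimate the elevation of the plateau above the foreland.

4.96 km

Excess crust Δ = 67.1 km − 39.7 km = 27.4 km, split between elevation h and root r with h + r = Δ.
Airy balance ρ_c h = (ρ_m − ρ_c) r gives r = h ρ_c/(ρ_m − ρ_c), so h (1 + ρ_c/(ρ_m − ρ_c)) = Δ, i.e. h = Δ (ρ_m − ρ_c)/ρ_m.
h = 27.4 km × 0.59/3.26 = 4.96 km.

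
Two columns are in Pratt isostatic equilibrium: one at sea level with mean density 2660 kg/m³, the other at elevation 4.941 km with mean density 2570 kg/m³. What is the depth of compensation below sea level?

141 km

ρ_ref D = ρ (D + h) → D (ρ_ref − ρ) = ρ h.
D = ρ h/(ρ_ref − ρ) = 2570 × 4.941 km/(2660 − 2570) = 141 km.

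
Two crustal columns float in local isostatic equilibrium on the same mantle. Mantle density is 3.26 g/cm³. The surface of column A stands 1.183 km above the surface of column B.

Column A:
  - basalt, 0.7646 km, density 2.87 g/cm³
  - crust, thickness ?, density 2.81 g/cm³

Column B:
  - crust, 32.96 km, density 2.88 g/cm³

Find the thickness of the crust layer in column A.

35.7 km

Take the compensation level at the base of the deeper column (depth z_c below the surface of column A) and equate Σ ρ_i t_i down to z_c; mantle fills any gap and the z_c terms cancel.
Column A: 0.7646×2.87 + x×2.81 + (z_c − 0.7646 − x)×3.26
Column B: 1.183×0 + 32.96×2.88 + (z_c − 1.183 − 32.96)×3.26
The z_c×3.26 term appears on both sides and cancels. Collect the known terms of each column as K = Σ(ρt)_known − 3.26 × (depth of known layers): K_A = 2.194402 − 3.26×0.7646 = −0.298194; K_B = 94.9248 − 3.26×(1.183 + 32.96) = −16.38138.
Balance: K_A − x×(3.26 − 2.81) = K_B, so x = (K_A − K_B)/(3.26 − 2.81) = 16.0832/0.45 = 35.7 km.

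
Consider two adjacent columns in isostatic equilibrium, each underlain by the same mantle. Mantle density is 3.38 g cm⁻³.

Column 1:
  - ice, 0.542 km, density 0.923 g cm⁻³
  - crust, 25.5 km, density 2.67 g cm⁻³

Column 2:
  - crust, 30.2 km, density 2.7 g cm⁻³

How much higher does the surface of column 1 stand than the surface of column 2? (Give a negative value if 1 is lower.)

−0.325 km

For any compensation level in the mantle, the mantle terms cancel and isostasy reduces to e = (Σt_1 − Σt_2) − (Σ(ρt)_1 − Σ(ρt)_2) / ρ_m.
Σt_1 = 26.042 km; Σt_2 = 30.2 km; Σ(ρt)_1 = 68.585266; Σ(ρt)_2 = 81.54 (in km·g cm⁻³).
e = (26.042 − 30.2) − (68.585266 − 81.54) / 3.38 = −0.325 km.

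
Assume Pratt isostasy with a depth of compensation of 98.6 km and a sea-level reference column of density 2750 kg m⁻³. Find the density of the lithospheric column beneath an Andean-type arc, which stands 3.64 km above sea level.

Pratt balance: ρ_ref D = ρ (D + h).
ρ = ρ_ref D/(D + h) = 2750 × 98.6 km/(98.6 km + 3.64 km) = 2650 kg m⁻³.

2650 kg m⁻³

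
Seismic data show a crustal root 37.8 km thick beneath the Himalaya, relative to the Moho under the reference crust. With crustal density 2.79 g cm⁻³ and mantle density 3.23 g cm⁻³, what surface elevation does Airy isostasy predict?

Equating mass per unit area of the two columns: ρ_c h = (ρ_m − ρ_c) r.
h = r (ρ_m − ρ_c) / ρ_c = 37.8 km × (3.23 − 2.79) / 2.79 = 5.96 km.

5.96 km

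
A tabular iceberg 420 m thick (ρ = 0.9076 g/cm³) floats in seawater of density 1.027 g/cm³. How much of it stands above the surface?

Floating equilibrium: submerged depth d = t ρ_obj/ρ_fluid = 420 m × 0.9076/1.027 = 371.2 m.
Freeboard = t − d = 420 m − 371.2 m = 48.8 m.

48.8 m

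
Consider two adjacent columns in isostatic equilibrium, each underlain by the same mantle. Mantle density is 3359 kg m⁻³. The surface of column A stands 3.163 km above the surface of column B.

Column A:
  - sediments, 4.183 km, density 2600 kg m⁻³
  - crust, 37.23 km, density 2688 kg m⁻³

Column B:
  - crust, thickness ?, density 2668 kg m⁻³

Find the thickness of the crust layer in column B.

25.4 km

Take the compensation level at the base of the deeper column (depth z_c below the surface of column A) and equate Σ ρ_i t_i down to z_c; mantle fills any gap and the z_c terms cancel.
Column A: 4.183×2600 + 37.23×2688 + (z_c − 41.413)×3359
Column B: 3.163×0 + x×2668 + (z_c − 3.163 − 0 − x)×3359
The z_c×3359 term appears on both sides and cancels. Collect the known terms of each column as K = Σ(ρt)_known − 3359 × (depth of known layers): K_A = 110950.04 − 3359×41.413 = −28156.227; K_B = 0 − 3359×(3.163 + 0) = −10624.517.
Balance: K_A = K_B − x×(3359 − 2668), so x = (K_B − K_A)/(3359 − 2668) = 17531.7/691 = 25.4 km.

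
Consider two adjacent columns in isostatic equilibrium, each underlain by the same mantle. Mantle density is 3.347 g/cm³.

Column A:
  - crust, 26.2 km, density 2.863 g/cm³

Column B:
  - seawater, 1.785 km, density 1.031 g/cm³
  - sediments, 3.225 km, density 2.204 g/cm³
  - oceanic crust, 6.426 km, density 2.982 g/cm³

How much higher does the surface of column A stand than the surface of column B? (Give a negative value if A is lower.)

0.751 km

For any compensation level in the mantle, the mantle terms cancel and isostasy reduces to e = (Σt_A − Σt_B) − (Σ(ρt)_A − Σ(ρt)_B) / ρ_m.
Σt_A = 26.2 km; Σt_B = 11.436 km; Σ(ρt)_A = 75.0106; Σ(ρt)_B = 28.110567 (in km·g/cm³).
e = (26.2 − 11.436) − (75.0106 − 28.110567) / 3.347 = 0.751 km.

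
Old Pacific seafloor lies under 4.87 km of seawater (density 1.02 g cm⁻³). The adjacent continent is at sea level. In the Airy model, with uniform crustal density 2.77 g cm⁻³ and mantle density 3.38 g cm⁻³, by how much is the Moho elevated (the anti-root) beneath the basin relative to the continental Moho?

By Archimedes' principle applied to the lithosphere: replacing crust with seawater at the top is compensated by replacing crust with mantle at the base: d (ρ_c − ρ_w) = a (ρ_m − ρ_c).
a = d (ρ_c − ρ_w)/(ρ_m − ρ_c) = 4.87 km × 1.75/0.61 = 14 km.

14 km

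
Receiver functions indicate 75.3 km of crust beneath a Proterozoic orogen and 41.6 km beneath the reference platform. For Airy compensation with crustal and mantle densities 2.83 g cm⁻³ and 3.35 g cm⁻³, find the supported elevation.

5.23 km

Excess crust Δ = 75.3 km − 41.6 km = 33.7 km, split between elevation h and root r with h + r = Δ.
Airy balance ρ_c h = (ρ_m − ρ_c) r gives r = h ρ_c/(ρ_m − ρ_c), so h (1 + ρ_c/(ρ_m − ρ_c)) = Δ, i.e. h = Δ (ρ_m − ρ_c)/ρ_m.
h = 33.7 km × 0.52/3.35 = 5.23 km.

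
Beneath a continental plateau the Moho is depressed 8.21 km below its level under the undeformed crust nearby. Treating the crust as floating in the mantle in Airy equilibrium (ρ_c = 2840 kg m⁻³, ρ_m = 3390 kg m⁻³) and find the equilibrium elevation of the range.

1.59 km

For local isostatic compensation: ρ_c h = (ρ_m − ρ_c) r.
h = r (ρ_m − ρ_c) / ρ_c = 8.21 km × (3390 − 2840) / 2840 = 1.59 km.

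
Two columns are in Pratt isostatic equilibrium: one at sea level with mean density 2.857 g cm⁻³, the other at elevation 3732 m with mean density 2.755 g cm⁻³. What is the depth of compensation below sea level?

101000 m

ρ_ref D = ρ (D + h) → D (ρ_ref − ρ) = ρ h.
D = ρ h/(ρ_ref − ρ) = 2.755 × 3732 m/(2.857 − 2.755) = 101000 m.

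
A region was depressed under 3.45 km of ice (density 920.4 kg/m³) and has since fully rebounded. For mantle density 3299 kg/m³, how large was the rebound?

0.963 km

Removing the load lets mantle flow back in; uplift u satisfies ρ_ice t = ρ_m u.
u = t ρ_ice/ρ_m = 3.45 km × 920.4/3299 = 0.963 km.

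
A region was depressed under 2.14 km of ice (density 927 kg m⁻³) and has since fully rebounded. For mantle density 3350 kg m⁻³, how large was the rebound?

Removing the load lets mantle flow back in; uplift u satisfies ρ_ice t = ρ_m u.
u = t ρ_ice/ρ_m = 2.14 km × 927/3350 = 0.592 km.

0.592 km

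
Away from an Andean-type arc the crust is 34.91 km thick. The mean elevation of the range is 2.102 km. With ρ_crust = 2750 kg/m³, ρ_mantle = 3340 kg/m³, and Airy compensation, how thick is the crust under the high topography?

46.8 km

Root depth r = h ρ_c / (ρ_m − ρ_c) = 2.102 km × 2750 / 590 = 9.797 km.
Total thickness = T + h + r = 34.91 km + 2.102 km + 9.797 km = 46.8 km.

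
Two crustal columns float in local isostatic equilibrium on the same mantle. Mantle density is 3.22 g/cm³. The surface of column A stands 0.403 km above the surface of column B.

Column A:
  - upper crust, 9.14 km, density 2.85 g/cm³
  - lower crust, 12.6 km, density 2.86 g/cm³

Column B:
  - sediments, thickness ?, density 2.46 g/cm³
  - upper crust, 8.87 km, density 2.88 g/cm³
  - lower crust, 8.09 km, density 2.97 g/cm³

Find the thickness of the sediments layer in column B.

Take the compensation level at the base of the deeper column (depth z_c below the surface of column A) and equate Σ ρ_i t_i down to z_c; mantle fills any gap and the z_c terms cancel.
Column A: 9.14×2.85 + 12.6×2.86 + (z_c − 21.74)×3.22
Column B: 0.403×0 + x×2.46 + 8.87×2.88 + 8.09×2.97 + (z_c − 0.403 − 16.96 − x)×3.22
The z_c×3.22 term appears on both sides and cancels. Collect the known terms of each column as K = Σ(ρt)_known − 3.22 × (depth of known layers): K_A = 62.085 − 3.22×21.74 = −7.9178; K_B = 49.5729 − 3.22×(0.403 + 16.96) = −6.33596.
Balance: K_A = K_B − x×(3.22 − 2.46), so x = (K_B − K_A)/(3.22 − 2.46) = 1.58184/0.76 = 2.08 km.

2.08 km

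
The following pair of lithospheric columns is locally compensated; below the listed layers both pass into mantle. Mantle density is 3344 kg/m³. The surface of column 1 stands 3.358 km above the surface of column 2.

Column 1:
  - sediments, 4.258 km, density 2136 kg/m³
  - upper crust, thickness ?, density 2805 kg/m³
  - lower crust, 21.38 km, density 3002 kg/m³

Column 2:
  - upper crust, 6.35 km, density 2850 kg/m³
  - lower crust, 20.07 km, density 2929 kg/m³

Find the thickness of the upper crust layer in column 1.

Take the compensation level at the base of the deeper column (depth z_c below the surface of column 1) and equate Σ ρ_i t_i down to z_c; mantle fills any gap and the z_c terms cancel.
Column 1: 4.258×2136 + x×2805 + 21.38×3002 + (z_c − 25.638 − x)×3344
Column 2: 3.358×0 + 6.35×2850 + 20.07×2929 + (z_c − 3.358 − 26.42)×3344
The z_c×3344 term appears on both sides and cancels. Collect the known terms of each column as K = Σ(ρt)_known − 3344 × (depth of known layers): K_1 = 73277.848 − 3344×25.638 = −12455.624; K_2 = 76882.53 − 3344×(3.358 + 26.42) = −22695.102.
Balance: K_1 − x×(3344 − 2805) = K_2, so x = (K_1 − K_2)/(3344 − 2805) = 10239.5/539 = 19 km.

19 km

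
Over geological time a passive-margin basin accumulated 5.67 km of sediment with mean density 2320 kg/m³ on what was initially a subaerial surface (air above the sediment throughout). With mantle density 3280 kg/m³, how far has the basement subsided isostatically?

Subaerial load: s = t ρ_sed / ρ_m = 5.67 km × 2320/3280 = 4.01 km.

4.01 km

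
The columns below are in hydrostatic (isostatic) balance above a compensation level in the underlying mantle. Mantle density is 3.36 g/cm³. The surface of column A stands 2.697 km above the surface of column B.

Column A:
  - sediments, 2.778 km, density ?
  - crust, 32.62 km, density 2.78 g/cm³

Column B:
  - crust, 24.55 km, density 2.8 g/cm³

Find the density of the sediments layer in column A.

Take the compensation level at the base of the deeper column (depth z_c below the surface of column A) and equate Σ ρ_i t_i down to z_c; mantle fills any gap and the z_c terms cancel.
Column A: 2.778×ρ + 32.62×2.78 + (z_c − 35.398)×3.36
Column B: 2.697×0 + 24.55×2.8 + (z_c − 2.697 − 24.55)×3.36
The z_c×3.36 term appears on both sides and cancels. Collect the known terms of each column as K = Σ(ρt)_known − 3.36 × (depth of known layers): K_A = 90.6836 − 3.36×35.398 = −28.25368; K_B = 68.74 − 3.36×(2.697 + 24.55) = −22.80992.
Balance: K_A + 2.778×ρ = K_B, so ρ = (K_B − K_A)/2.778 = 5.44376/2.778 = 1.96 g/cm³.

1.96 g/cm³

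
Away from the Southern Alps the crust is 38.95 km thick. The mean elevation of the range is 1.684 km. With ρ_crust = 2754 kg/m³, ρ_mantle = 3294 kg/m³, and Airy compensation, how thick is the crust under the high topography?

Root depth r = h ρ_c / (ρ_m − ρ_c) = 1.684 km × 2754 / 540 = 8.588 km.
Total thickness = T + h + r = 38.95 km + 1.684 km + 8.588 km = 49.2 km.

49.2 km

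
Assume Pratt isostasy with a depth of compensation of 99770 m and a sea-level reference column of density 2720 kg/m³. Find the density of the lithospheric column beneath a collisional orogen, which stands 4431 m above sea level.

2600 kg/m³

Pratt balance: ρ_ref D = ρ (D + h).
ρ = ρ_ref D/(D + h) = 2720 × 99770 m/(99770 m + 4431 m) = 2600 kg/m³.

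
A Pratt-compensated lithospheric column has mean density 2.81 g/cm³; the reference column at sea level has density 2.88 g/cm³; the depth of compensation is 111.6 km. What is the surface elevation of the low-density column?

2.78 km

ρ_ref D = ρ (D + h) → h = D (ρ_ref − ρ)/ρ.
h = 111.6 km × (2.88 − 2.81)/2.81 = 2.78 km.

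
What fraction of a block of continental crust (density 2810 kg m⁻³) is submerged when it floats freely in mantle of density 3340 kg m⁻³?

Submerged fraction = ρ_obj/ρ_fluid = 2810/3340 = 0.841.

0.841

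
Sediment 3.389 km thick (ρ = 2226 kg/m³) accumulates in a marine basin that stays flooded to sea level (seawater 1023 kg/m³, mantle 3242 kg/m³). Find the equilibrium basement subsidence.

1.84 km

Submarine loading: the sediment displaces seawater, and the subsidence is in turn flooded, so s (ρ_m − ρ_w) = t (ρ_sed − ρ_w).
s = 3.389 km × (2226 − 1023) / (3242 − 1023) = 1.84 km.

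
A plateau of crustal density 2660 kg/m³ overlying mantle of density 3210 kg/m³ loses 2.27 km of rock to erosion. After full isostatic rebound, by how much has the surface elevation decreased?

Rebound u = e ρ_c/ρ_m = 2.27 km × 2660/3210 = 1.881 km.
Net surface drop = e − u = 2.27 km − 1.881 km = e (ρ_m − ρ_c)/ρ_m = 0.389 km.

0.389 km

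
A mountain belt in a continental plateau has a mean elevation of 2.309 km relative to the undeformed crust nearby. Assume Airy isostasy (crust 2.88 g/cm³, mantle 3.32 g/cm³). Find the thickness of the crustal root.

15.1 km

Equating mass per unit area of the two columns: the weight of the topography is balanced by the buoyancy of the root, ρ_c h = (ρ_m − ρ_c) r.
r = h · ρ_c / (ρ_m − ρ_c) = 2.309 km × 2.88 / (3.32 − 2.88) = 15.1 km.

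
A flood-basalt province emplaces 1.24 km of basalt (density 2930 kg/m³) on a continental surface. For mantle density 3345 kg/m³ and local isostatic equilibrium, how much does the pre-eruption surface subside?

Subaerial loading: s = t ρ_load / ρ_m.
s = 1.24 km × 2930/3345 = 1.09 km.

1.09 km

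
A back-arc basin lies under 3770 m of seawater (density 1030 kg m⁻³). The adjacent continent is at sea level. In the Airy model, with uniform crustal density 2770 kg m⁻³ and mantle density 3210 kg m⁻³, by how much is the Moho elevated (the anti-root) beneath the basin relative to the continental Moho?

14900 m

For local isostatic compensation: replacing crust with seawater at the top is compensated by replacing crust with mantle at the base: d (ρ_c − ρ_w) = a (ρ_m − ρ_c).
a = d (ρ_c − ρ_w)/(ρ_m − ρ_c) = 3770 m × 1740/440 = 14900 m.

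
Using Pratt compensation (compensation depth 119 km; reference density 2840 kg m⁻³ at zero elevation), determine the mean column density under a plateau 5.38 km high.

Pratt balance: ρ_ref D = ρ (D + h).
ρ = ρ_ref D/(D + h) = 2840 × 119 km/(119 km + 5.38 km) = 2720 kg m⁻³.

2720 kg m⁻³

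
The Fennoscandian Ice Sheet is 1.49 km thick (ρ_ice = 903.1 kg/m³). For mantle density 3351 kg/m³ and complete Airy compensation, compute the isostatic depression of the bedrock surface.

By Archimedes' principle applied to the lithosphere: the ice load ρ_ice t is balanced by mantle displaced below, ρ_m s.
s = t ρ_ice / ρ_m = 1.49 km × 903.1/3351 = 0.402 km.

0.402 km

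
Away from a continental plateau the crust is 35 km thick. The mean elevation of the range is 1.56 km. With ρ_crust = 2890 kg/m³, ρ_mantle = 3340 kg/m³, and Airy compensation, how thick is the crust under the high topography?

46.6 km

Root depth r = h ρ_c / (ρ_m − ρ_c) = 1.56 km × 2890 / 450 = 10.02 km.
Total thickness = T + h + r = 35 km + 1.56 km + 10.02 km = 46.6 km.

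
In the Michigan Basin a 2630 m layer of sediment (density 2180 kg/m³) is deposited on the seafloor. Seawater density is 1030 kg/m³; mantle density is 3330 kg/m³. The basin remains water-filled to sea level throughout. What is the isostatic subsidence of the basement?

1320 m

Submarine loading: the sediment displaces seawater, and the subsidence is in turn flooded, so s (ρ_m − ρ_w) = t (ρ_sed − ρ_w).
s = 2630 m × (2180 − 1030) / (3330 − 1030) = 1320 m.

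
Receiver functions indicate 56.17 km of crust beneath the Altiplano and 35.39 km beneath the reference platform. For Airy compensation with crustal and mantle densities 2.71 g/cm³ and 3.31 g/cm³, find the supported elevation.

3.77 km

Excess crust Δ = 56.17 km − 35.39 km = 20.78 km, split between elevation h and root r with h + r = Δ.
Airy balance ρ_c h = (ρ_m − ρ_c) r gives r = h ρ_c/(ρ_m − ρ_c), so h (1 + ρ_c/(ρ_m − ρ_c)) = Δ, i.e. h = Δ (ρ_m − ρ_c)/ρ_m.
h = 20.78 km × 0.6/3.31 = 3.77 km.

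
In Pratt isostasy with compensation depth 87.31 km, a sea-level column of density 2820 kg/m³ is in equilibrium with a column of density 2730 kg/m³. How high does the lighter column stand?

2.88 km

ρ_ref D = ρ (D + h) → h = D (ρ_ref − ρ)/ρ.
h = 87.31 km × (2820 − 2730)/2730 = 2.88 km.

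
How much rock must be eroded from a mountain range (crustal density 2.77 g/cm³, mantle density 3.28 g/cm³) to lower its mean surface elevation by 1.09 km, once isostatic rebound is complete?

7.01 km

Net drop Δ = e − u = e − e ρ_c/ρ_m = e (ρ_m − ρ_c)/ρ_m.
e = Δ ρ_m/(ρ_m − ρ_c) = 1.09 km × 3.28/0.51 = 7.01 km.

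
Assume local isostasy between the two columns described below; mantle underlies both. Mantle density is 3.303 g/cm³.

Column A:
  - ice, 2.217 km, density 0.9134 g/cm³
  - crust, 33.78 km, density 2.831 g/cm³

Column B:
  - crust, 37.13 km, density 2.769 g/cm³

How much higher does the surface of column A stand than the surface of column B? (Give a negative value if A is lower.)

For any compensation level in the mantle, the mantle terms cancel and isostasy reduces to e = (Σt_A − Σt_B) − (Σ(ρt)_A − Σ(ρt)_B) / ρ_m.
Σt_A = 35.997 km; Σt_B = 37.13 km; Σ(ρt)_A = 97.6561878; Σ(ρt)_B = 102.81297 (in km·g/cm³).
e = (35.997 − 37.13) − (97.6561878 − 102.81297) / 3.303 = 0.428 km.

0.428 km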